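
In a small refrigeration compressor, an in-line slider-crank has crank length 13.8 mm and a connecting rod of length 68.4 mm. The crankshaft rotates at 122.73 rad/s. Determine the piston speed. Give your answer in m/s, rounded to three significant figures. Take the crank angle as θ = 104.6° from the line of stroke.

ω = 122.7 rad/s
For an in-line slider-crank, x = r cosθ + √(L² − r² sin²θ), so v = −rω sinθ·[1 + r cosθ/√(L² − r² sin²θ)].
With r = 0.0138 m, L = 0.0684 m, θ = 104.6°: √(L² − r² sin²θ) = 0.067084 m.
v = −0.0138·122.7·0.96771·[1 + 0.0138·-0.25207/0.067084] = -1.554 m/s.
|v| = 1.554 m/s.

1.55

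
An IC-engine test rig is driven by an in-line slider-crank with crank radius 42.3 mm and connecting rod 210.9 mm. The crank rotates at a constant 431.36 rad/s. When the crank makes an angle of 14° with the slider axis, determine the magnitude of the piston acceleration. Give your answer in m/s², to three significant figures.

9040

ω = 431.4 rad/s
x(θ) = r cosθ + √(L² − r² sin²θ); with ω constant, a = ω²·d²x/dθ².
d²x/dθ² = −r cosθ − r²(cos2θ)/√u − r⁴ sin²2θ/(4u^{3/2}),  u = L² − r² sin²θ = 0.0443741 m².
Substituting r = 0.0423 m, L = 0.2109 m, θ = 14°: d²x/dθ² = -0.048562 m.
a = ω²·d²x/dθ² = (431.4)²·(-0.048562) = -9036 m/s²;  |a| = 9036 m/s².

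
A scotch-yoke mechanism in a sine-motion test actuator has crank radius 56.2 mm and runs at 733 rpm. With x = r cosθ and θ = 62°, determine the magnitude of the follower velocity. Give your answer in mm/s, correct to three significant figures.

ω = 76.76 rad/s (from 733 rpm).
x = r cosθ ⇒ ẋ = −rω sinθ.
|v| = rω|sinθ| = 0.0562·76.76·|sin 62°| = 3.8089 m/s = 3808.9 mm/s.

3810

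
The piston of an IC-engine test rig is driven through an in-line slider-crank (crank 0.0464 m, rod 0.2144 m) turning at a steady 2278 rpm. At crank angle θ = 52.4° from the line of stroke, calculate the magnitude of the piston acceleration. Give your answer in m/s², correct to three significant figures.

ω = 2π·2278/60 = 238.6 rad/s
x(θ) = r cosθ + √(L² − r² sin²θ); with ω constant, a = ω²·d²x/dθ².
d²x/dθ² = −r cosθ − r²(cos2θ)/√u − r⁴ sin²2θ/(4u^{3/2}),  u = L² − r² sin²θ = 0.0446159 m².
Substituting r = 0.0464 m, L = 0.2144 m, θ = 52.4°: d²x/dθ² = -0.025822 m.
a = ω²·d²x/dθ² = (238.6)²·(-0.025822) = -1469.4 m/s²;  |a| = 1469.4 m/s².

1470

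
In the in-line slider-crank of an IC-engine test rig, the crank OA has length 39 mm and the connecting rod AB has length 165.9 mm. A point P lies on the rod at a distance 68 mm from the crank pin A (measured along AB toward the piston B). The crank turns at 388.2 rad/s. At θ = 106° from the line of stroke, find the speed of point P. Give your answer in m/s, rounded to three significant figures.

ω = 388.2 rad/s.  Crank-pin speed |V_A| = rω = 15.14 m/s, perpendicular to OA.
Rod angle: sinφ = −(r/L) sinθ ⇒ φ = -13.060°; ω_rod = −rω cosθ/√(L²−r²sin²θ) = +25.822 rad/s.
V_P = V_A + ω_rod × AP, with AP = 0.068 m along the rod.
Components: V_Px = −rω sinθ − a·ω_rod·sinφ = -14.157 m/s;  V_Py = rω cosθ + a·ω_rod·cosφ = -2.4626 m/s.
|V_P| = √(V_Px² + V_Py²) = 14.369 m/s.

14.4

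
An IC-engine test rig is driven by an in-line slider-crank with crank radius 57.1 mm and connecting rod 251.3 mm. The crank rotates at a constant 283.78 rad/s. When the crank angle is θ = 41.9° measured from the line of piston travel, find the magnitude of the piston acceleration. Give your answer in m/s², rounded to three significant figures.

3550

ω = 283.8 rad/s
x(θ) = r cosθ + √(L² − r² sin²θ); with ω constant, a = ω²·d²x/dθ².
d²x/dθ² = −r cosθ − r²(cos2θ)/√u − r⁴ sin²2θ/(4u^{3/2}),  u = L² − r² sin²θ = 0.0616975 m².
Substituting r = 0.0571 m, L = 0.2513 m, θ = 41.9°: d²x/dθ² = -0.044089 m.
a = ω²·d²x/dθ² = (283.8)²·(-0.044089) = -3550.6 m/s²;  |a| = 3550.6 m/s².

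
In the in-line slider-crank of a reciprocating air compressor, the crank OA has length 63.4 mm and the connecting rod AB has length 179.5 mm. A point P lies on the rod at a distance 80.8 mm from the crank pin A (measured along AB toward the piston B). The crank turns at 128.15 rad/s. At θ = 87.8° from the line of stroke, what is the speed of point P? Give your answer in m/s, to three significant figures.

8.17

ω = 128.2 rad/s.  Crank-pin speed |V_A| = rω = 8.1247 m/s, perpendicular to OA.
Rod angle: sinφ = −(r/L) sinθ ⇒ φ = -20.667°; ω_rod = −rω cosθ/√(L²−r²sin²θ) = -1.8571 rad/s.
V_P = V_A + ω_rod × AP, with AP = 0.0808 m along the rod.
Components: V_Px = −rω sinθ − a·ω_rod·sinφ = -8.1717 m/s;  V_Py = rω cosθ + a·ω_rod·cosφ = +0.1715 m/s.
|V_P| = √(V_Px² + V_Py²) = 8.1735 m/s.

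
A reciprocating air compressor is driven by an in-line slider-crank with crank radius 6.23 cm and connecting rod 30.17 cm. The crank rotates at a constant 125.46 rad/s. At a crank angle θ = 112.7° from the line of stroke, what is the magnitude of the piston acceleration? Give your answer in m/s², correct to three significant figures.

522

ω = 125.5 rad/s
x(θ) = r cosθ + √(L² − r² sin²θ); with ω constant, a = ω²·d²x/dθ².
d²x/dθ² = −r cosθ − r²(cos2θ)/√u − r⁴ sin²2θ/(4u^{3/2}),  u = L² − r² sin²θ = 0.0877196 m².
Substituting r = 0.0623 m, L = 0.3017 m, θ = 112.7°: d²x/dθ² = +0.03317 m.
a = ω²·d²x/dθ² = (125.5)²·(+0.03317) = +522.1 m/s²;  |a| = 522.1 m/s².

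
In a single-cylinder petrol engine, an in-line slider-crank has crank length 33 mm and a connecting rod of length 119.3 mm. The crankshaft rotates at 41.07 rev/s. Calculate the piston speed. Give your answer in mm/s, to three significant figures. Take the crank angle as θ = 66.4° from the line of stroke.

ω = 2π·41.1 = 258.1 rad/s
For an in-line slider-crank, x = r cosθ + √(L² − r² sin²θ), so v = −rω sinθ·[1 + r cosθ/√(L² − r² sin²θ)].
With r = 0.033 m, L = 0.1193 m, θ = 66.4°: √(L² − r² sin²θ) = 0.1154 m.
v = −0.033·258.1·0.91636·[1 + 0.033·0.40035/0.1154] = -8.6968 m/s.
|v| = 8.6968 m/s = 8696.8 mm/s.

8700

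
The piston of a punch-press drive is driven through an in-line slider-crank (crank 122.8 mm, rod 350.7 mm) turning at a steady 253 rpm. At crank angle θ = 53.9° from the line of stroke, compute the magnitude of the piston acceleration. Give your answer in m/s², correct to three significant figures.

42.1

ω = 2π·253/60 = 26.49 rad/s
x(θ) = r cosθ + √(L² − r² sin²θ); with ω constant, a = ω²·d²x/dθ².
d²x/dθ² = −r cosθ − r²(cos2θ)/√u − r⁴ sin²2θ/(4u^{3/2}),  u = L² − r² sin²θ = 0.113146 m².
Substituting r = 0.1228 m, L = 0.3507 m, θ = 53.9°: d²x/dθ² = -0.060003 m.
a = ω²·d²x/dθ² = (26.49)²·(-0.060003) = -42.118 m/s²;  |a| = 42.118 m/s².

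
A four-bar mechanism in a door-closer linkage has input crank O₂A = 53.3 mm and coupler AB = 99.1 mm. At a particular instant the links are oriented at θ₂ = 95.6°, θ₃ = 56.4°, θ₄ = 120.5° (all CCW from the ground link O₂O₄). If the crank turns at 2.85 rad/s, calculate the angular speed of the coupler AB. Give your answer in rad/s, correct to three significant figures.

0.717

ω₂ = 2.85 rad/s
Differentiating the loop-closure r₂e^{iθ₂}+r₃e^{iθ₃}=r₁+r₄e^{iθ₄} gives r₂ω₂e^{iθ₂}+r₃ω₃e^{iθ₃}=r₄ω₄e^{iθ₄}.
Eliminating the other unknown: ω₃ = r₂ω₂ sin(θ₄−θ₂) / [r₃ sin(θ₃−θ₄)].
Numerator sine = +0.42104; denominator sine = -0.89956.
Result = 0.0533·2.85·(+0.42104) / (0.0991·(-0.89956)) = -0.71744 rad/s; magnitude 0.71744 rad/s.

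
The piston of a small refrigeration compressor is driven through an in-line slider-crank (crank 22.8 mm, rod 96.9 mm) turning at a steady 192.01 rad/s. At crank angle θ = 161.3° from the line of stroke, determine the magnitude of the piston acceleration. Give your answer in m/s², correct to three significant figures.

638

ω = 192 rad/s
x(θ) = r cosθ + √(L² − r² sin²θ); with ω constant, a = ω²·d²x/dθ².
d²x/dθ² = −r cosθ − r²(cos2θ)/√u − r⁴ sin²2θ/(4u^{3/2}),  u = L² − r² sin²θ = 0.00933617 m².
Substituting r = 0.0228 m, L = 0.0969 m, θ = 161.3°: d²x/dθ² = +0.017295 m.
a = ω²·d²x/dθ² = (192)²·(+0.017295) = +637.62 m/s²;  |a| = 637.62 m/s².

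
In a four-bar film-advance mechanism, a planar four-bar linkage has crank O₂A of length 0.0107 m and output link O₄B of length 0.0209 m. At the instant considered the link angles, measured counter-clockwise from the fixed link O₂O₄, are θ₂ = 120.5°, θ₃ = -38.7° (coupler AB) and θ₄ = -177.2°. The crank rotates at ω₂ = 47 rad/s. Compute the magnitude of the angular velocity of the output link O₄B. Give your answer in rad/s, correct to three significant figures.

ω₂ = 47 rad/s
Differentiating the loop-closure r₂e^{iθ₂}+r₃e^{iθ₃}=r₁+r₄e^{iθ₄} gives r₂ω₂e^{iθ₂}+r₃ω₃e^{iθ₃}=r₄ω₄e^{iθ₄}.
Eliminating the other unknown: ω₄ = r₂ω₂ sin(θ₂−θ₃) / [r₄ sin(θ₄−θ₃)].
Numerator sine = +0.35511; denominator sine = -0.66262.
Result = 0.0107·47·(+0.35511) / (0.0209·(-0.66262)) = -12.895 rad/s; magnitude 12.895 rad/s.

12.9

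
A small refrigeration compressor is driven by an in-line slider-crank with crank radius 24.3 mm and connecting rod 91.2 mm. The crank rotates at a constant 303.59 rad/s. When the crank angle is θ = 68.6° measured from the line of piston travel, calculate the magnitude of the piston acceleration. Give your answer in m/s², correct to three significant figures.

ω = 303.6 rad/s
x(θ) = r cosθ + √(L² − r² sin²θ); with ω constant, a = ω²·d²x/dθ².
d²x/dθ² = −r cosθ − r²(cos2θ)/√u − r⁴ sin²2θ/(4u^{3/2}),  u = L² − r² sin²θ = 0.00780556 m².
Substituting r = 0.0243 m, L = 0.0912 m, θ = 68.6°: d²x/dθ² = -0.0040209 m.
a = ω²·d²x/dθ² = (303.6)²·(-0.0040209) = -370.59 m/s²;  |a| = 370.59 m/s².

371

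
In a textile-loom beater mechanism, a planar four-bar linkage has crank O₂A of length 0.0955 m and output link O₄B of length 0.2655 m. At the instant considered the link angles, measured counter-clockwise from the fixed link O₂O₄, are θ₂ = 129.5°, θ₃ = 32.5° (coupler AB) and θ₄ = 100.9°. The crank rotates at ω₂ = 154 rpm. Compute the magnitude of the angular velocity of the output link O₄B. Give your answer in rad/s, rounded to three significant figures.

6.19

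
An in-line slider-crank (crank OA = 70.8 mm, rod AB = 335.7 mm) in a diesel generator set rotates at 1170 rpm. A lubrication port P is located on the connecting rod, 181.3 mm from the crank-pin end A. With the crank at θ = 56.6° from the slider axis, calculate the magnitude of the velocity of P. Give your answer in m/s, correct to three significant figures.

8.01

ω = 122.5 rad/s.  Crank-pin speed |V_A| = rω = 8.6746 m/s, perpendicular to OA.
Rod angle: sinφ = −(r/L) sinθ ⇒ φ = -10.141°; ω_rod = −rω cosθ/√(L²−r²sin²θ) = -14.45 rad/s.
V_P = V_A + ω_rod × AP, with AP = 0.1813 m along the rod.
Components: V_Px = −rω sinθ − a·ω_rod·sinφ = -7.7032 m/s;  V_Py = rω cosθ + a·ω_rod·cosφ = +2.1963 m/s.
|V_P| = √(V_Px² + V_Py²) = 8.0102 m/s.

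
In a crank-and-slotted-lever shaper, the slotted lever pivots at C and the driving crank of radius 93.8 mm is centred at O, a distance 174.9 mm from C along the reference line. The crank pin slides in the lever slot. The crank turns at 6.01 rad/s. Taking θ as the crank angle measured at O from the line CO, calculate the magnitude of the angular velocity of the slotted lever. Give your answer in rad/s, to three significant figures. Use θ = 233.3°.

0.306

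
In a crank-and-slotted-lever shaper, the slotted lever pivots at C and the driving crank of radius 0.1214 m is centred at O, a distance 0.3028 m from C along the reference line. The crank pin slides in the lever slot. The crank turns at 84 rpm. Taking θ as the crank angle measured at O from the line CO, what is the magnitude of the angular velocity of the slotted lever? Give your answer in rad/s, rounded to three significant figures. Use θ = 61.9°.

2.00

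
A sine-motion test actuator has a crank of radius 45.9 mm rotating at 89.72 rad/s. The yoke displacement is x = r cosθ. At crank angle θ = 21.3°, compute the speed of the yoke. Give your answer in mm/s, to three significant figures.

ω = 89.72 rad/s
x = r cosθ ⇒ ẋ = −rω sinθ.
|v| = rω|sinθ| = 0.0459·89.72·|sin 21.3°| = 1.4959 m/s = 1495.9 mm/s.

1500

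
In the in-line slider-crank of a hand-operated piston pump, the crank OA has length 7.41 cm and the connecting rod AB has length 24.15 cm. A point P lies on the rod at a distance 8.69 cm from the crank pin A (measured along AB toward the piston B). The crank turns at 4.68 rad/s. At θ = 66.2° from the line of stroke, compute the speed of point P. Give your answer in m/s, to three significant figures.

ω = 4.68 rad/s.  Crank-pin speed |V_A| = rω = 0.34679 m/s, perpendicular to OA.
Rod angle: sinφ = −(r/L) sinθ ⇒ φ = -16.304°; ω_rod = −rω cosθ/√(L²−r²sin²θ) = -0.60376 rad/s.
V_P = V_A + ω_rod × AP, with AP = 0.0869 m along the rod.
Components: V_Px = −rω sinθ − a·ω_rod·sinφ = -0.33203 m/s;  V_Py = rω cosθ + a·ω_rod·cosφ = +0.089588 m/s.
|V_P| = √(V_Px² + V_Py²) = 0.3439 m/s.

0.344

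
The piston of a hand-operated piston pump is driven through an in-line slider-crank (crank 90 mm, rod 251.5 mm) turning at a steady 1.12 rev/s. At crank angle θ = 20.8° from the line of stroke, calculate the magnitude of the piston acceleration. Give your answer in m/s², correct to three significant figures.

5.39

ω = 2π·1.12 = 7.037 rad/s
x(θ) = r cosθ + √(L² − r² sin²θ); with ω constant, a = ω²·d²x/dθ².
d²x/dθ² = −r cosθ − r²(cos2θ)/√u − r⁴ sin²2θ/(4u^{3/2}),  u = L² − r² sin²θ = 0.0622308 m².
Substituting r = 0.09 m, L = 0.2515 m, θ = 20.8°: d²x/dθ² = -0.10888 m.
a = ω²·d²x/dθ² = (7.037)²·(-0.10888) = -5.392 m/s²;  |a| = 5.392 m/s².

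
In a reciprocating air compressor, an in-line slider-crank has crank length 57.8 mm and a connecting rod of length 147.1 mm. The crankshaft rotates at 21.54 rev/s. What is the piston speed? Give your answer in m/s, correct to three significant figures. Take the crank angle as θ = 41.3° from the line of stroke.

6.74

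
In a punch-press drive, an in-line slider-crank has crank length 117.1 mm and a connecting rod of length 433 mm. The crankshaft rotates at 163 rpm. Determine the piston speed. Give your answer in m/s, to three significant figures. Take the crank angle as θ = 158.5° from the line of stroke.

0.547

ω = 2π·163/60 = 17.07 rad/s
For an in-line slider-crank, x = r cosθ + √(L² − r² sin²θ), so v = −rω sinθ·[1 + r cosθ/√(L² − r² sin²θ)].
With r = 0.1171 m, L = 0.433 m, θ = 158.5°: √(L² − r² sin²θ) = 0.43087 m.
v = −0.1171·17.07·0.36650·[1 + 0.1171·-0.93042/0.43087] = -0.54733 m/s.
|v| = 0.54733 m/s.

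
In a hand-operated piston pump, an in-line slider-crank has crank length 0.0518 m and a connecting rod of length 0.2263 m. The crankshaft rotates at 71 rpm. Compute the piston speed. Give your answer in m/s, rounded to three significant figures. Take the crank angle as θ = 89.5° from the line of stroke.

ω = 2π·71/60 = 7.435 rad/s
For an in-line slider-crank, x = r cosθ + √(L² − r² sin²θ), so v = −rω sinθ·[1 + r cosθ/√(L² − r² sin²θ)].
With r = 0.0518 m, L = 0.2263 m, θ = 89.5°: √(L² − r² sin²θ) = 0.22029 m.
v = −0.0518·7.435·0.99996·[1 + 0.0518·0.00873/0.22029] = -0.38591 m/s.
|v| = 0.38591 m/s.

0.386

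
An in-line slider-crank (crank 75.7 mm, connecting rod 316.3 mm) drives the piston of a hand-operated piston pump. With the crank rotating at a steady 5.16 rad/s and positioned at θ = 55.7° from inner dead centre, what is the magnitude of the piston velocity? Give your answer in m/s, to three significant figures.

ω = 5.16 rad/s
For an in-line slider-crank, x = r cosθ + √(L² − r² sin²θ), so v = −rω sinθ·[1 + r cosθ/√(L² − r² sin²θ)].
With r = 0.0757 m, L = 0.3163 m, θ = 55.7°: √(L² − r² sin²θ) = 0.31006 m.
v = −0.0757·5.16·0.82610·[1 + 0.0757·0.56353/0.31006] = -0.36708 m/s.
|v| = 0.36708 m/s.

0.367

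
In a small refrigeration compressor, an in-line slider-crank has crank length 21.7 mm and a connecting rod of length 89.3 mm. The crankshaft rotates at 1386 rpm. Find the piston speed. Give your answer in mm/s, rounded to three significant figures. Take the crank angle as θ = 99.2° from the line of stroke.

2980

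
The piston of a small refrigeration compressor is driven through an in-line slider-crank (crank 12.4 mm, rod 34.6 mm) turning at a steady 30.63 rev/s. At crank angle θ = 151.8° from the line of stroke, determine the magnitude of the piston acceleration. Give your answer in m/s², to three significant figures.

ω = 2π·30.6 = 192.5 rad/s
x(θ) = r cosθ + √(L² − r² sin²θ); with ω constant, a = ω²·d²x/dθ².
d²x/dθ² = −r cosθ − r²(cos2θ)/√u − r⁴ sin²2θ/(4u^{3/2}),  u = L² − r² sin²θ = 0.00116282 m².
Substituting r = 0.0124 m, L = 0.0346 m, θ = 151.8°: d²x/dθ² = +0.0083295 m.
a = ω²·d²x/dθ² = (192.5)²·(+0.0083295) = +308.51 m/s²;  |a| = 308.51 m/s².

309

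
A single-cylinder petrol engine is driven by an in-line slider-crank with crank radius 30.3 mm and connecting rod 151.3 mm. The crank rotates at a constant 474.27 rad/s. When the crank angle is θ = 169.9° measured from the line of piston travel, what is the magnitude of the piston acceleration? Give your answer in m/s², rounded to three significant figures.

5430

ω = 474.3 rad/s
x(θ) = r cosθ + √(L² − r² sin²θ); with ω constant, a = ω²·d²x/dθ².
d²x/dθ² = −r cosθ − r²(cos2θ)/√u − r⁴ sin²2θ/(4u^{3/2}),  u = L² − r² sin²θ = 0.0228635 m².
Substituting r = 0.0303 m, L = 0.1513 m, θ = 169.9°: d²x/dθ² = +0.024125 m.
a = ω²·d²x/dθ² = (474.3)²·(+0.024125) = +5426.5 m/s²;  |a| = 5426.5 m/s².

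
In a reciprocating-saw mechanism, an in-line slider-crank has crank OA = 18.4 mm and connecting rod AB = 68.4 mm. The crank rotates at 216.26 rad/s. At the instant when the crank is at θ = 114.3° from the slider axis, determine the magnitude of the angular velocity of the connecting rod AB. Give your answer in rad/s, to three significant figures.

24.7

ω = 216.3 rad/s
The rod makes angle φ with the slider axis where L sinφ = r sinθ; differentiating, L cosφ·φ̇ = r ω cosθ.
L cosφ = √(L² − r² sin²θ) = 0.066312 m.
|ω_rod| = r ω |cosθ| / √(L² − r² sin²θ) = 0.0184·216.3·0.41151/0.066312 = 24.694 rad/s.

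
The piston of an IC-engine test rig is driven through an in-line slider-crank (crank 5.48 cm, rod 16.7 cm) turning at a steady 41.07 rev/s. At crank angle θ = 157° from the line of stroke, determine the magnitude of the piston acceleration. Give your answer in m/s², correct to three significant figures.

ω = 2π·41.1 = 258.1 rad/s
x(θ) = r cosθ + √(L² − r² sin²θ); with ω constant, a = ω²·d²x/dθ².
d²x/dθ² = −r cosθ − r²(cos2θ)/√u − r⁴ sin²2θ/(4u^{3/2}),  u = L² − r² sin²θ = 0.0274305 m².
Substituting r = 0.0548 m, L = 0.167 m, θ = 157°: d²x/dθ² = +0.037591 m.
a = ω²·d²x/dθ² = (258.1)²·(+0.037591) = +2503.2 m/s²;  |a| = 2503.2 m/s².

2500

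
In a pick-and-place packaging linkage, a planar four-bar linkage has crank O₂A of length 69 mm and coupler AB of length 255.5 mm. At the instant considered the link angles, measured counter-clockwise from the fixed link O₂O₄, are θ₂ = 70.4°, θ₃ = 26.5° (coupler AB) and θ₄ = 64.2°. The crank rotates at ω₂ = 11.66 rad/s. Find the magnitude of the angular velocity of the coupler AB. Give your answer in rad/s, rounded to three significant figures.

ω₂ = 11.66 rad/s
Differentiating the loop-closure r₂e^{iθ₂}+r₃e^{iθ₃}=r₁+r₄e^{iθ₄} gives r₂ω₂e^{iθ₂}+r₃ω₃e^{iθ₃}=r₄ω₄e^{iθ₄}.
Eliminating the other unknown: ω₃ = r₂ω₂ sin(θ₄−θ₂) / [r₃ sin(θ₃−θ₄)].
Numerator sine = -0.10800; denominator sine = -0.61153.
Result = 0.069·11.66·(-0.10800) / (0.2555·(-0.61153)) = +0.55611 rad/s; magnitude 0.55611 rad/s.

0.556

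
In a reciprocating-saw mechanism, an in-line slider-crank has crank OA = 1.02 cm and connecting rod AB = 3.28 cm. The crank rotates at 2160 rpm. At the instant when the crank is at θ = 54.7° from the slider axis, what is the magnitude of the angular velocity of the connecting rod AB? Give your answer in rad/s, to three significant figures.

42.0

ω = 226.2 rad/s (converted from 2160 rpm).
The rod makes angle φ with the slider axis where L sinφ = r sinθ; differentiating, L cosφ·φ̇ = r ω cosθ.
L cosφ = √(L² − r² sin²θ) = 0.031726 m.
|ω_rod| = r ω |cosθ| / √(L² − r² sin²θ) = 0.0102·226.2·0.57786/0.031726 = 42.023 rad/s.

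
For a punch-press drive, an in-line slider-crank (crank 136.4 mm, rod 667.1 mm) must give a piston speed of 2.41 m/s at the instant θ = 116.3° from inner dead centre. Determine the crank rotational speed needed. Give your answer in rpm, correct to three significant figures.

For an in-line slider-crank, |v_piston| = rω|sinθ|·[1 + r cosθ/√(L² − r² sin²θ)].
With r = 0.1364 m, L = 0.6671 m, θ = 116.3°: the bracketed kinematic factor |dx/dθ| = 0.11101 m.
ω = v/|dx/dθ| = 2.41/0.11101 = 21.709 rad/s.
N = 60ω/(2π) = 207.31 rpm.

207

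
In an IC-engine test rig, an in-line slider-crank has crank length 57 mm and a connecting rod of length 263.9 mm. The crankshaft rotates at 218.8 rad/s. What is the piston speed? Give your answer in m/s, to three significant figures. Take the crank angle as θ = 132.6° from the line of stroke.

7.82

ω = 218.8 rad/s
For an in-line slider-crank, x = r cosθ + √(L² − r² sin²θ), so v = −rω sinθ·[1 + r cosθ/√(L² − r² sin²θ)].
With r = 0.057 m, L = 0.2639 m, θ = 132.6°: √(L² − r² sin²θ) = 0.26054 m.
v = −0.057·218.8·0.73610·[1 + 0.057·-0.67688/0.26054] = -7.8209 m/s.
|v| = 7.8209 m/s.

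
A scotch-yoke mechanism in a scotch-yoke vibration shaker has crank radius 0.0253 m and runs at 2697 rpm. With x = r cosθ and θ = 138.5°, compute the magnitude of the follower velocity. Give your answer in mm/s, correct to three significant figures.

ω = 282.4 rad/s (from 2697 rpm).
x = r cosθ ⇒ ẋ = −rω sinθ.
|v| = rω|sinθ| = 0.0253·282.4·|sin 138.5°| = 4.7347 m/s = 4734.7 mm/s.

4730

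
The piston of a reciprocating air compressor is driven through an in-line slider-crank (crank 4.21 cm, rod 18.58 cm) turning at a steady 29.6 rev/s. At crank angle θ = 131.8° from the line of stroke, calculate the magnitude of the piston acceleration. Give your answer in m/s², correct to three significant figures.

1000

ω = 2π·29.6 = 186 rad/s
x(θ) = r cosθ + √(L² − r² sin²θ); with ω constant, a = ω²·d²x/dθ².
d²x/dθ² = −r cosθ − r²(cos2θ)/√u − r⁴ sin²2θ/(4u^{3/2}),  u = L² − r² sin²θ = 0.0335367 m².
Substituting r = 0.0421 m, L = 0.1858 m, θ = 131.8°: d²x/dθ² = +0.029014 m.
a = ω²·d²x/dθ² = (186)²·(+0.029014) = +1003.6 m/s²;  |a| = 1003.6 m/s².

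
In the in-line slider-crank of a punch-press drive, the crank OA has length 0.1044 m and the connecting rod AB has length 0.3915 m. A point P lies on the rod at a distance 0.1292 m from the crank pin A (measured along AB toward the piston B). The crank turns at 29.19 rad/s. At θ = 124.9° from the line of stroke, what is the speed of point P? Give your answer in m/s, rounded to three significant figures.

2.64

ω = 29.19 rad/s.  Crank-pin speed |V_A| = rω = 3.0474 m/s, perpendicular to OA.
Rod angle: sinφ = −(r/L) sinθ ⇒ φ = -12.633°; ω_rod = −rω cosθ/√(L²−r²sin²θ) = +4.5641 rad/s.
V_P = V_A + ω_rod × AP, with AP = 0.1292 m along the rod.
Components: V_Px = −rω sinθ − a·ω_rod·sinφ = -2.3704 m/s;  V_Py = rω cosθ + a·ω_rod·cosφ = -1.1682 m/s.
|V_P| = √(V_Px² + V_Py²) = 2.6426 m/s.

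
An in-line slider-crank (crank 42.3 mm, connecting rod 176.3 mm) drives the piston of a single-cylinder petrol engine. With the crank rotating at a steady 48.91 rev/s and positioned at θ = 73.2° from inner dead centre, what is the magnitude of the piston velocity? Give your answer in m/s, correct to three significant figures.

ω = 2π·48.9 = 307.3 rad/s
For an in-line slider-crank, x = r cosθ + √(L² − r² sin²θ), so v = −rω sinθ·[1 + r cosθ/√(L² − r² sin²θ)].
With r = 0.0423 m, L = 0.1763 m, θ = 73.2°: √(L² − r² sin²θ) = 0.17159 m.
v = −0.0423·307.3·0.95732·[1 + 0.0423·0.28903/0.17159] = -13.331 m/s.
|v| = 13.331 m/s.

13.3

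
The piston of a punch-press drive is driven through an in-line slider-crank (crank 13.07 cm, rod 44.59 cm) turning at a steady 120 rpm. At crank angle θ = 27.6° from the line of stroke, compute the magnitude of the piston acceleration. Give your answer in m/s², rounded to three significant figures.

21.9

ω = 2π·120/60 = 12.57 rad/s
x(θ) = r cosθ + √(L² − r² sin²θ); with ω constant, a = ω²·d²x/dθ².
d²x/dθ² = −r cosθ − r²(cos2θ)/√u − r⁴ sin²2θ/(4u^{3/2}),  u = L² − r² sin²θ = 0.19516 m².
Substituting r = 0.1307 m, L = 0.4459 m, θ = 27.6°: d²x/dθ² = -0.13847 m.
a = ω²·d²x/dθ² = (12.57)²·(-0.13847) = -21.866 m/s²;  |a| = 21.866 m/s².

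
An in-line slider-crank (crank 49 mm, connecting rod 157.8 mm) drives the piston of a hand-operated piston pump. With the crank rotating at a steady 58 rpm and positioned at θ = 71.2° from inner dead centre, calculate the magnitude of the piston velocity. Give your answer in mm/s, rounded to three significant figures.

311

ω = 2π·58/60 = 6.074 rad/s
For an in-line slider-crank, x = r cosθ + √(L² − r² sin²θ), so v = −rω sinθ·[1 + r cosθ/√(L² − r² sin²θ)].
With r = 0.049 m, L = 0.1578 m, θ = 71.2°: √(L² − r² sin²θ) = 0.15083 m.
v = −0.049·6.074·0.94665·[1 + 0.049·0.32227/0.15083] = -0.31123 m/s.
|v| = 0.31123 m/s = 311.23 mm/s.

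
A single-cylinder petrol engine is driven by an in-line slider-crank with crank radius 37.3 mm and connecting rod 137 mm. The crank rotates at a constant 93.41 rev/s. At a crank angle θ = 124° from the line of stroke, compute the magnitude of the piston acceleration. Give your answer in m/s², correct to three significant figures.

8470

ω = 2π·93.4 = 586.9 rad/s
x(θ) = r cosθ + √(L² − r² sin²θ); with ω constant, a = ω²·d²x/dθ².
d²x/dθ² = −r cosθ − r²(cos2θ)/√u − r⁴ sin²2θ/(4u^{3/2}),  u = L² − r² sin²θ = 0.0178128 m².
Substituting r = 0.0373 m, L = 0.137 m, θ = 124°: d²x/dθ² = +0.024588 m.
a = ω²·d²x/dθ² = (586.9)²·(+0.024588) = +8469.7 m/s²;  |a| = 8469.7 m/s².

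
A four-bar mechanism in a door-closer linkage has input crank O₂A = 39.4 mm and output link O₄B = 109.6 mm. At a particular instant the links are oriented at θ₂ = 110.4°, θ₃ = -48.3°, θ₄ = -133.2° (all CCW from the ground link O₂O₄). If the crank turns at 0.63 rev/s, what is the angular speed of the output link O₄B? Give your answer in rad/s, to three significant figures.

ω₂ = 3.958 rad/s (from 0.63 rev/s).
Differentiating the loop-closure r₂e^{iθ₂}+r₃e^{iθ₃}=r₁+r₄e^{iθ₄} gives r₂ω₂e^{iθ₂}+r₃ω₃e^{iθ₃}=r₄ω₄e^{iθ₄}.
Eliminating the other unknown: ω₄ = r₂ω₂ sin(θ₂−θ₃) / [r₄ sin(θ₄−θ₃)].
Numerator sine = +0.36325; denominator sine = -0.99604.
Result = 0.0394·3.958·(+0.36325) / (0.1096·(-0.99604)) = -0.51896 rad/s; magnitude 0.51896 rad/s.

0.519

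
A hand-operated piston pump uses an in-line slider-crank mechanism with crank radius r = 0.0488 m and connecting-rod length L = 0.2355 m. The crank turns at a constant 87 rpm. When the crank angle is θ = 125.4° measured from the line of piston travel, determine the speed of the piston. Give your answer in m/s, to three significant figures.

0.318

ω = 2π·87/60 = 9.111 rad/s
For an in-line slider-crank, x = r cosθ + √(L² − r² sin²θ), so v = −rω sinθ·[1 + r cosθ/√(L² − r² sin²θ)].
With r = 0.0488 m, L = 0.2355 m, θ = 125.4°: √(L² − r² sin²θ) = 0.23212 m.
v = −0.0488·9.111·0.81513·[1 + 0.0488·-0.57928/0.23212] = -0.31827 m/s.
|v| = 0.31827 m/s.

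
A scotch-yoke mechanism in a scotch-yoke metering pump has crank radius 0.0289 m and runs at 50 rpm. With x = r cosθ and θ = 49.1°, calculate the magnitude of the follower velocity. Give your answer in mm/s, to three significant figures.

114

ω = 5.236 rad/s (from 50 rpm).
x = r cosθ ⇒ ẋ = −rω sinθ.
|v| = rω|sinθ| = 0.0289·5.236·|sin 49.1°| = 0.11438 m/s = 114.38 mm/s.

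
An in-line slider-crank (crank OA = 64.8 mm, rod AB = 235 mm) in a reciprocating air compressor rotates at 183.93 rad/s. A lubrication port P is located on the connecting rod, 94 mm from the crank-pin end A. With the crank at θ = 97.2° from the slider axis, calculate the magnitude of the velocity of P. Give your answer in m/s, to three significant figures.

11.7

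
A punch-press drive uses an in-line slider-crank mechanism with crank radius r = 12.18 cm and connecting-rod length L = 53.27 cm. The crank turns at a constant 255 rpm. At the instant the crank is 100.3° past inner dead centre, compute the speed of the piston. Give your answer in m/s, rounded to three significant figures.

3.07

ω = 2π·255/60 = 26.7 rad/s
For an in-line slider-crank, x = r cosθ + √(L² − r² sin²θ), so v = −rω sinθ·[1 + r cosθ/√(L² − r² sin²θ)].
With r = 0.1218 m, L = 0.5327 m, θ = 100.3°: √(L² − r² sin²θ) = 0.51905 m.
v = −0.1218·26.7·0.98389·[1 + 0.1218·-0.17880/0.51905] = -3.0658 m/s.
|v| = 3.0658 m/s.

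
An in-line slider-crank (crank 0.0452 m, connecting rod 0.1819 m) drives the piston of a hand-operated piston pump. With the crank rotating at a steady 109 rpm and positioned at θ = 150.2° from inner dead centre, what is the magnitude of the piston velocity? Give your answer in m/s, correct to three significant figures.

0.201

ω = 2π·109/60 = 11.41 rad/s
For an in-line slider-crank, x = r cosθ + √(L² − r² sin²θ), so v = −rω sinθ·[1 + r cosθ/√(L² − r² sin²θ)].
With r = 0.0452 m, L = 0.1819 m, θ = 150.2°: √(L² − r² sin²θ) = 0.18051 m.
v = −0.0452·11.41·0.49697·[1 + 0.0452·-0.86777/0.18051] = -0.20069 m/s.
|v| = 0.20069 m/s.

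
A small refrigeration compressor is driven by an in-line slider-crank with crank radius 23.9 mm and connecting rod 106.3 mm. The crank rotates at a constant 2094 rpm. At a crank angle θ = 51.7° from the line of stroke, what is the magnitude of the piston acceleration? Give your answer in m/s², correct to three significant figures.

ω = 2π·2094/60 = 219.3 rad/s
x(θ) = r cosθ + √(L² − r² sin²θ); with ω constant, a = ω²·d²x/dθ².
d²x/dθ² = −r cosθ − r²(cos2θ)/√u − r⁴ sin²2θ/(4u^{3/2}),  u = L² − r² sin²θ = 0.0109479 m².
Substituting r = 0.0239 m, L = 0.1063 m, θ = 51.7°: d²x/dθ² = -0.013615 m.
a = ω²·d²x/dθ² = (219.3)²·(-0.013615) = -654.68 m/s²;  |a| = 654.68 m/s².

655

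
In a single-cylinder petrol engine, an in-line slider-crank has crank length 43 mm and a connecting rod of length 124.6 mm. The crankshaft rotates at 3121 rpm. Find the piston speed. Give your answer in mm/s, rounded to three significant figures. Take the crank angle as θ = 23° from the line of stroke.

ω = 2π·3121/60 = 326.8 rad/s
For an in-line slider-crank, x = r cosθ + √(L² − r² sin²θ), so v = −rω sinθ·[1 + r cosθ/√(L² − r² sin²θ)].
With r = 0.043 m, L = 0.1246 m, θ = 23°: √(L² − r² sin²θ) = 0.12346 m.
v = −0.043·326.8·0.39073·[1 + 0.043·0.92050/0.12346] = -7.2517 m/s.
|v| = 7.2517 m/s = 7251.7 mm/s.

7250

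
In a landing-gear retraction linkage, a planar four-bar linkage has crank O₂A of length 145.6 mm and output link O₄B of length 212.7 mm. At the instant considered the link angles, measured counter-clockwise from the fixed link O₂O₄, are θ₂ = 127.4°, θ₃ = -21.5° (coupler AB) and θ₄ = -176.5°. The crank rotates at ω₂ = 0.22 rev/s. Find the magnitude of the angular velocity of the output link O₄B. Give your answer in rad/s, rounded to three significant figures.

1.16

ω₂ = 1.382 rad/s (from 0.22 rev/s).
Differentiating the loop-closure r₂e^{iθ₂}+r₃e^{iθ₃}=r₁+r₄e^{iθ₄} gives r₂ω₂e^{iθ₂}+r₃ω₃e^{iθ₃}=r₄ω₄e^{iθ₄}.
Eliminating the other unknown: ω₄ = r₂ω₂ sin(θ₂−θ₃) / [r₄ sin(θ₄−θ₃)].
Numerator sine = +0.51653; denominator sine = -0.42262.
Result = 0.1456·1.382·(+0.51653) / (0.2127·(-0.42262)) = -1.1565 rad/s; magnitude 1.1565 rad/s.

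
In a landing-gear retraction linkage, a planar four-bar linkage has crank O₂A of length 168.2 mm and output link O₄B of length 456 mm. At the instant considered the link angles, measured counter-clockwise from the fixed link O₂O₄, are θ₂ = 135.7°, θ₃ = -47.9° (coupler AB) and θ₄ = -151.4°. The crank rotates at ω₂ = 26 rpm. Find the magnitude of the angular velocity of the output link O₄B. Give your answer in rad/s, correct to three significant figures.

ω₂ = 2.723 rad/s (from 26 rpm).
Differentiating the loop-closure r₂e^{iθ₂}+r₃e^{iθ₃}=r₁+r₄e^{iθ₄} gives r₂ω₂e^{iθ₂}+r₃ω₃e^{iθ₃}=r₄ω₄e^{iθ₄}.
Eliminating the other unknown: ω₄ = r₂ω₂ sin(θ₂−θ₃) / [r₄ sin(θ₄−θ₃)].
Numerator sine = -0.06279; denominator sine = -0.97237.
Result = 0.1682·2.723·(-0.06279) / (0.456·(-0.97237)) = +0.064852 rad/s; magnitude 0.064852 rad/s.

0.0649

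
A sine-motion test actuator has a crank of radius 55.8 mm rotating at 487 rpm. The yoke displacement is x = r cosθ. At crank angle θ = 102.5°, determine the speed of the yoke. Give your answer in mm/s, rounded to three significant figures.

ω = 51 rad/s (from 487 rpm).
x = r cosθ ⇒ ẋ = −rω sinθ.
|v| = rω|sinθ| = 0.0558·51·|sin 102.5°| = 2.7783 m/s = 2778.3 mm/s.

2780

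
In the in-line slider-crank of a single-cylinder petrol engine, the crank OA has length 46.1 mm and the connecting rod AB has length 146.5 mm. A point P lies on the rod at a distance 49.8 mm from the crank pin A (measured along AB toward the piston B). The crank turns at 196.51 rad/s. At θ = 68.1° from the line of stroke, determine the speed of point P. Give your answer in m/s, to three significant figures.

ω = 196.5 rad/s.  Crank-pin speed |V_A| = rω = 9.0591 m/s, perpendicular to OA.
Rod angle: sinφ = −(r/L) sinθ ⇒ φ = -16.976°; ω_rod = −rω cosθ/√(L²−r²sin²θ) = -24.115 rad/s.
V_P = V_A + ω_rod × AP, with AP = 0.0498 m along the rod.
Components: V_Px = −rω sinθ − a·ω_rod·sinφ = -8.756 m/s;  V_Py = rω cosθ + a·ω_rod·cosφ = +2.2303 m/s.
|V_P| = √(V_Px² + V_Py²) = 9.0356 m/s.

9.04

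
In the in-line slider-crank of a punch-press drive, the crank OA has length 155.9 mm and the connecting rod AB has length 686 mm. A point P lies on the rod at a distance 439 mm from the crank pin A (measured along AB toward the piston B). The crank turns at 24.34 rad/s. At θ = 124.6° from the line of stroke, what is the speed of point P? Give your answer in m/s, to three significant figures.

ω = 24.34 rad/s.  Crank-pin speed |V_A| = rω = 3.7946 m/s, perpendicular to OA.
Rod angle: sinφ = −(r/L) sinθ ⇒ φ = -10.782°; ω_rod = −rω cosθ/√(L²−r²sin²θ) = +3.1975 rad/s.
V_P = V_A + ω_rod × AP, with AP = 0.439 m along the rod.
Components: V_Px = −rω sinθ − a·ω_rod·sinφ = -2.8609 m/s;  V_Py = rω cosθ + a·ω_rod·cosφ = -0.77583 m/s.
|V_P| = √(V_Px² + V_Py²) = 2.9642 m/s.

2.96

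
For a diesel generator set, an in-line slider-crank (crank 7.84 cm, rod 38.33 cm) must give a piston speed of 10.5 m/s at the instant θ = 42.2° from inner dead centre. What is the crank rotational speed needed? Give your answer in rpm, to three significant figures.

1650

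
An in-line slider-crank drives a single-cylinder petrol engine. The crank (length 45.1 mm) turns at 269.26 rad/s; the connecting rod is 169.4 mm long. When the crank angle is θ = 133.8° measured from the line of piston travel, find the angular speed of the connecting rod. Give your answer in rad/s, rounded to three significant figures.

50.6

ω = 269.3 rad/s
The rod makes angle φ with the slider axis where L sinφ = r sinθ; differentiating, L cosφ·φ̇ = r ω cosθ.
L cosφ = √(L² − r² sin²θ) = 0.16624 m.
|ω_rod| = r ω |cosθ| / √(L² − r² sin²θ) = 0.0451·269.3·0.69214/0.16624 = 50.559 rad/s.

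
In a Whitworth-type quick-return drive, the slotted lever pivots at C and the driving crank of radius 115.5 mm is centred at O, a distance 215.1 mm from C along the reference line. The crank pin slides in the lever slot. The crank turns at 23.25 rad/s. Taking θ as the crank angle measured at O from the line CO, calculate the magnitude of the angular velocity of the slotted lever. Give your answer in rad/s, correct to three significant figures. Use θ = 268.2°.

ω = 23.25 rad/s
Crank pin A relative to C: A = (d + r cosθ, r sinθ); lever angle φ = atan2(r sinθ, d + r cosθ).
Differentiating tanφ: φ̇ = rω(d cosθ + r)/(d² + r² + 2dr cosθ).
d² + r² + 2dr cosθ = |CA|² = 0.0580475 m²;  d cosθ + r = +0.10874 m.
|ω_lever| = |0.1155·23.25·+0.10874| / 0.0580475 = 5.0307 rad/s.

5.03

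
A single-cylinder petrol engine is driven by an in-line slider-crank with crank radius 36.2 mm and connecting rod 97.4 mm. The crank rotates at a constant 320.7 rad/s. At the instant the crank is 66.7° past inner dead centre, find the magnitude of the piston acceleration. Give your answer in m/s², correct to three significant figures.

ω = 320.7 rad/s
x(θ) = r cosθ + √(L² − r² sin²θ); with ω constant, a = ω²·d²x/dθ².
d²x/dθ² = −r cosθ − r²(cos2θ)/√u − r⁴ sin²2θ/(4u^{3/2}),  u = L² − r² sin²θ = 0.00838135 m².
Substituting r = 0.0362 m, L = 0.0974 m, θ = 66.7°: d²x/dθ² = -0.0047792 m.
a = ω²·d²x/dθ² = (320.7)²·(-0.0047792) = -491.53 m/s²;  |a| = 491.53 m/s².

492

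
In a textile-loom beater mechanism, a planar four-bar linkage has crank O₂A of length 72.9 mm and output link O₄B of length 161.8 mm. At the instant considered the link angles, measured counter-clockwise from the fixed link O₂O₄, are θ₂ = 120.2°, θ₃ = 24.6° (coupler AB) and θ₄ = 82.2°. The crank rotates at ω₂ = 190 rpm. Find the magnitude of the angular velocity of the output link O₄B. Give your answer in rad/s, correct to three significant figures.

10.6

ω₂ = 19.9 rad/s (from 190 rpm).
Differentiating the loop-closure r₂e^{iθ₂}+r₃e^{iθ₃}=r₁+r₄e^{iθ₄} gives r₂ω₂e^{iθ₂}+r₃ω₃e^{iθ₃}=r₄ω₄e^{iθ₄}.
Eliminating the other unknown: ω₄ = r₂ω₂ sin(θ₂−θ₃) / [r₄ sin(θ₄−θ₃)].
Numerator sine = +0.99523; denominator sine = +0.84433.
Result = 0.0729·19.9·(+0.99523) / (0.1618·(+0.84433)) = +10.567 rad/s; magnitude 10.567 rad/s.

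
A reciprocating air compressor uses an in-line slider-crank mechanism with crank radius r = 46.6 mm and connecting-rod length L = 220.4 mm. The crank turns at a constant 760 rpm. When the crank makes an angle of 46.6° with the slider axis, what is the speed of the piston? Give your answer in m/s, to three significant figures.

ω = 2π·760/60 = 79.59 rad/s
For an in-line slider-crank, x = r cosθ + √(L² − r² sin²θ), so v = −rω sinθ·[1 + r cosθ/√(L² − r² sin²θ)].
With r = 0.0466 m, L = 0.2204 m, θ = 46.6°: √(L² − r² sin²θ) = 0.21778 m.
v = −0.0466·79.59·0.72657·[1 + 0.0466·0.68709/0.21778] = -3.0909 m/s.
|v| = 3.0909 m/s.

3.09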